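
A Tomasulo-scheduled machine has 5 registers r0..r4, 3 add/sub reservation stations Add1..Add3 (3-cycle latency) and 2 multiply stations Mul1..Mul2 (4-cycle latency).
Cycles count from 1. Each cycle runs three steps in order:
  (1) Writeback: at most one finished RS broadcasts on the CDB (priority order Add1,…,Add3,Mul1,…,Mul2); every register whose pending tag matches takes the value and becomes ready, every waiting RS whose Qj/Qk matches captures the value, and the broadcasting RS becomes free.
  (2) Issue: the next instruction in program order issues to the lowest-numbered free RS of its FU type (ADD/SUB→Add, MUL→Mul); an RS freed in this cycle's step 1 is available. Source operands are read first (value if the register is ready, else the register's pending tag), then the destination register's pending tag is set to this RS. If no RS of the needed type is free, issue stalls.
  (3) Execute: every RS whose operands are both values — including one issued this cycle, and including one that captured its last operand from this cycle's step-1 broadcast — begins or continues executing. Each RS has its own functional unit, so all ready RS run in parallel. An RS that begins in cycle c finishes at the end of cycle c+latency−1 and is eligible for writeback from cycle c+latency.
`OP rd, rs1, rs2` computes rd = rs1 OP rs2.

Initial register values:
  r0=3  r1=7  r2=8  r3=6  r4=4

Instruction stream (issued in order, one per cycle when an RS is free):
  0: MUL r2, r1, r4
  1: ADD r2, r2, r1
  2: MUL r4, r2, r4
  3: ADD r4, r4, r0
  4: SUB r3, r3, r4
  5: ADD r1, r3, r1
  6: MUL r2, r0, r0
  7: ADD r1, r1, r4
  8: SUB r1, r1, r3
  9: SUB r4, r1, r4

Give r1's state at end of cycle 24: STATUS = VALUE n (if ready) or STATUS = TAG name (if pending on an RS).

STATUS = TAG Add3

c1: issue MUL r2<-Mul1 | r0:3,r1:7,r2:Mul1,r3:6,r4:4
c2: issue ADD r2<-Add1 | r0:3,r1:7,r2:Add1,r3:6,r4:4
c3: issue MUL r4<-Mul2 | r0:3,r1:7,r2:Add1,r3:6,r4:Mul2
c4: issue ADD r4<-Add2 | r0:3,r1:7,r2:Add1,r3:6,r4:Add2
c5: CDB Mul1=28; issue SUB r3<-Add3 | r0:3,r1:7,r2:Add1,r3:Add3,r4:Add2
c6: stall | r0:3,r1:7,r2:Add1,r3:Add3,r4:Add2
c7: stall | r0:3,r1:7,r2:Add1,r3:Add3,r4:Add2
c8: CDB Add1=35; issue ADD r1<-Add1 | r0:3,r1:Add1,r2:35,r3:Add3,r4:Add2
c9: issue MUL r2<-Mul1 | r0:3,r1:Add1,r2:Mul1,r3:Add3,r4:Add2
c10: stall | r0:3,r1:Add1,r2:Mul1,r3:Add3,r4:Add2
c11: stall | r0:3,r1:Add1,r2:Mul1,r3:Add3,r4:Add2
c12: CDB Mul2=140; stall | r0:3,r1:Add1,r2:Mul1,r3:Add3,r4:Add2
c13: CDB Mul1=9; stall | r0:3,r1:Add1,r2:9,r3:Add3,r4:Add2
c14: stall | r0:3,r1:Add1,r2:9,r3:Add3,r4:Add2
c15: CDB Add2=143; issue ADD r1<-Add2 | r0:3,r1:Add2,r2:9,r3:Add3,r4:143
c16: stall | r0:3,r1:Add2,r2:9,r3:Add3,r4:143
c17: stall | r0:3,r1:Add2,r2:9,r3:Add3,r4:143
c18: CDB Add3=-137; issue SUB r1<-Add3 | r0:3,r1:Add3,r2:9,r3:-137,r4:143
c19: stall | r0:3,r1:Add3,r2:9,r3:-137,r4:143
c20: stall | r0:3,r1:Add3,r2:9,r3:-137,r4:143
c21: CDB Add1=-130; issue SUB r4<-Add1 | r0:3,r1:Add3,r2:9,r3:-137,r4:Add1
c22: - | r0:3,r1:Add3,r2:9,r3:-137,r4:Add1
c23: - | r0:3,r1:Add3,r2:9,r3:-137,r4:Add1
c24: CDB Add2=13 | r0:3,r1:Add3,r2:9,r3:-137,r4:Add1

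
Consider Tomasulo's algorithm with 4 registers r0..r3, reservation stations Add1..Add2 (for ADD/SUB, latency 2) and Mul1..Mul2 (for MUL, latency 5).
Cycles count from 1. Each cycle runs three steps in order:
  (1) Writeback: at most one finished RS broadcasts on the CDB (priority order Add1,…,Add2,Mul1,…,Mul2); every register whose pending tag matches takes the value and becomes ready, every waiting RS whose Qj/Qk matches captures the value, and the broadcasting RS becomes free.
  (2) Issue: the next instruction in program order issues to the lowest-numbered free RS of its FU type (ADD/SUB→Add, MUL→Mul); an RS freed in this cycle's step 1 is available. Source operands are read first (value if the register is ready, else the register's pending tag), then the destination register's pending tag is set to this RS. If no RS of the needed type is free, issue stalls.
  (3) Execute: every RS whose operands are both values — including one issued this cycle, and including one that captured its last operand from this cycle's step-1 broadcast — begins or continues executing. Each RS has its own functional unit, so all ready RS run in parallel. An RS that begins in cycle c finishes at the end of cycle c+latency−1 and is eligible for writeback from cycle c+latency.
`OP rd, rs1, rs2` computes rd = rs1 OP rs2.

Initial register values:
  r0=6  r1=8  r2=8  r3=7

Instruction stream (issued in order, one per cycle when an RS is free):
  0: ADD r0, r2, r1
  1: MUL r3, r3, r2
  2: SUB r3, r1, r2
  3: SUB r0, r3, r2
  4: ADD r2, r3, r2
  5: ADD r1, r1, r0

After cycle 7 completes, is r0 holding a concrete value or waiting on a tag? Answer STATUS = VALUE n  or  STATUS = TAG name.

STATUS = TAG Add2

  c1: issue ADD r0<-Add1  regs: r0:Add1,r1:8,r2:8,r3:7
  c2: issue MUL r3<-Mul1  regs: r0:Add1,r1:8,r2:8,r3:Mul1
  c3: CDB Add1=16; issue SUB r3<-Add1  regs: r0:16,r1:8,r2:8,r3:Add1
  c4: issue SUB r0<-Add2  regs: r0:Add2,r1:8,r2:8,r3:Add1
  c5: CDB Add1=0; issue ADD r2<-Add1  regs: r0:Add2,r1:8,r2:Add1,r3:0
  c6: stall  regs: r0:Add2,r1:8,r2:Add1,r3:0
  c7: CDB Add1=8; issue ADD r1<-Add1  regs: r0:Add2,r1:Add1,r2:8,r3:0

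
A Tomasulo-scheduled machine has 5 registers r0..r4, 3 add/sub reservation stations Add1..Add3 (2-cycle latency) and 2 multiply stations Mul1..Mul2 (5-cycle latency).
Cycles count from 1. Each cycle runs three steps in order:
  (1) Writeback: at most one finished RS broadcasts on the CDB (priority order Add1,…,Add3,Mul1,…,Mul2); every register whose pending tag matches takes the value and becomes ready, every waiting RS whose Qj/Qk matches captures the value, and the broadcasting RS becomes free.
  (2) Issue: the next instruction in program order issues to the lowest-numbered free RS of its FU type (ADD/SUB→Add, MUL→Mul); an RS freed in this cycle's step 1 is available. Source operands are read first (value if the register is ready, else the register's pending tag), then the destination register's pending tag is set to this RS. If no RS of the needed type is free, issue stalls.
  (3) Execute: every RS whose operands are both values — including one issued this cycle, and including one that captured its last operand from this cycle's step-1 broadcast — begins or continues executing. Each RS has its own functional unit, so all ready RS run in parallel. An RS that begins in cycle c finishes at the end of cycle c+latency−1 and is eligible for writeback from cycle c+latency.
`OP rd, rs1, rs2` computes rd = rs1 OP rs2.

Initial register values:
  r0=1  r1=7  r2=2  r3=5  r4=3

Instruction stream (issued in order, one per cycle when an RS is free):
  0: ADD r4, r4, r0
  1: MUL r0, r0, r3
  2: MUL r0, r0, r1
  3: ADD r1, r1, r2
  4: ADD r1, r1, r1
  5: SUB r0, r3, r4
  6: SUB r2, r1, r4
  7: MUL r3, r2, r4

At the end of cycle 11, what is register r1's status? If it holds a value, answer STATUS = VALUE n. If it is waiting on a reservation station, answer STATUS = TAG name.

cycle 1: issue ADD r4<-Add1 // r0:1,r1:7,r2:2,r3:5,r4:Add1
cycle 2: issue MUL r0<-Mul1 // r0:Mul1,r1:7,r2:2,r3:5,r4:Add1
cycle 3: CDB Add1=4; issue MUL r0<-Mul2 // r0:Mul2,r1:7,r2:2,r3:5,r4:4
cycle 4: issue ADD r1<-Add1 // r0:Mul2,r1:Add1,r2:2,r3:5,r4:4
cycle 5: issue ADD r1<-Add2 // r0:Mul2,r1:Add2,r2:2,r3:5,r4:4
cycle 6: CDB Add1=9; issue SUB r0<-Add1 // r0:Add1,r1:Add2,r2:2,r3:5,r4:4
cycle 7: CDB Mul1=5; issue SUB r2<-Add3 // r0:Add1,r1:Add2,r2:Add3,r3:5,r4:4
cycle 8: CDB Add1=1; issue MUL r3<-Mul1 // r0:1,r1:Add2,r2:Add3,r3:Mul1,r4:4
cycle 9: CDB Add2=18 // r0:1,r1:18,r2:Add3,r3:Mul1,r4:4
cycle 10: - // r0:1,r1:18,r2:Add3,r3:Mul1,r4:4
cycle 11: CDB Add3=14 // r0:1,r1:18,r2:14,r3:Mul1,r4:4

STATUS = VALUE 18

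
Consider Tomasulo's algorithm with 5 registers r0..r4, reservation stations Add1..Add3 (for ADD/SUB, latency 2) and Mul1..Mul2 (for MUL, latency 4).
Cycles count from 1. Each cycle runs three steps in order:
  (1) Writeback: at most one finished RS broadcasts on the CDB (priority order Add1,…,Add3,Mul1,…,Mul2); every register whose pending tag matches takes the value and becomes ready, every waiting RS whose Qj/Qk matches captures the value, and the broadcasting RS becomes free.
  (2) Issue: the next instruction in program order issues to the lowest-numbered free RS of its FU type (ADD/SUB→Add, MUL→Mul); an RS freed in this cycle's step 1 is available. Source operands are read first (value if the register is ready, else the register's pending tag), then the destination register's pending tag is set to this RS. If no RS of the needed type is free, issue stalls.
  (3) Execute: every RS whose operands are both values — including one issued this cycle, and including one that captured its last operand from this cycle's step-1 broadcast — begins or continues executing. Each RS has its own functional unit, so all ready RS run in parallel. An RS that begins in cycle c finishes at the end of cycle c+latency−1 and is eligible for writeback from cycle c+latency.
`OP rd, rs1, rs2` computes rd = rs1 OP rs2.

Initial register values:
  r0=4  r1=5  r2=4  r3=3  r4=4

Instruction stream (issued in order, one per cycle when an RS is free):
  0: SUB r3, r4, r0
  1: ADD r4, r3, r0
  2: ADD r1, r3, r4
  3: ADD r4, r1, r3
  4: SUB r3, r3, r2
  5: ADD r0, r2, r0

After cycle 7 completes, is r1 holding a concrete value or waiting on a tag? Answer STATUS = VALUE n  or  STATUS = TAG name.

STATUS = VALUE 4

cycle 1: issue SUB r3<-Add1 // r0:4,r1:5,r2:4,r3:Add1,r4:4
cycle 2: issue ADD r4<-Add2 // r0:4,r1:5,r2:4,r3:Add1,r4:Add2
cycle 3: CDB Add1=0; issue ADD r1<-Add1 // r0:4,r1:Add1,r2:4,r3:0,r4:Add2
cycle 4: issue ADD r4<-Add3 // r0:4,r1:Add1,r2:4,r3:0,r4:Add3
cycle 5: CDB Add2=4; issue SUB r3<-Add2 // r0:4,r1:Add1,r2:4,r3:Add2,r4:Add3
cycle 6: stall // r0:4,r1:Add1,r2:4,r3:Add2,r4:Add3
cycle 7: CDB Add1=4; issue ADD r0<-Add1 // r0:Add1,r1:4,r2:4,r3:Add2,r4:Add3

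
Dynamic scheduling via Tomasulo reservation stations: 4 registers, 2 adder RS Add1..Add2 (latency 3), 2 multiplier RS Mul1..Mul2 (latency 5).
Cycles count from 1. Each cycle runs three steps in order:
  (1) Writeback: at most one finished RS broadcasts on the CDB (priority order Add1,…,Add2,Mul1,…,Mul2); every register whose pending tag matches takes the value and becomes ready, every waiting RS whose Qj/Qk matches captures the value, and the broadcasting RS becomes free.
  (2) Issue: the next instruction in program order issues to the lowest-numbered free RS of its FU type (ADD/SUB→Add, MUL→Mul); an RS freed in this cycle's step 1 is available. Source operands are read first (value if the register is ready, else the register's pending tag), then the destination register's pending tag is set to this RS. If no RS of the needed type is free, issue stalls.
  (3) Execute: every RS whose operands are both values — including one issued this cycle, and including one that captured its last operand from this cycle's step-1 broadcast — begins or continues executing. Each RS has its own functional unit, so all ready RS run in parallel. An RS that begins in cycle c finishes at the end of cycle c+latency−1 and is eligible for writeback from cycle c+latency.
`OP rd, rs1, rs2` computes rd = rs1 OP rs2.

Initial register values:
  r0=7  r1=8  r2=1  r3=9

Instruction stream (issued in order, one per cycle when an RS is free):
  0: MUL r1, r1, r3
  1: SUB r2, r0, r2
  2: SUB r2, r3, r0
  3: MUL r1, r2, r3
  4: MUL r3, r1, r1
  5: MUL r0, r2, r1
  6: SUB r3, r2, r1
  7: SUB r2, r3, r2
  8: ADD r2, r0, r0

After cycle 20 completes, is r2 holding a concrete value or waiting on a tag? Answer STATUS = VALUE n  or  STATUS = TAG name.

cycle 1: issue MUL r1<-Mul1 // r0:7,r1:Mul1,r2:1,r3:9
cycle 2: issue SUB r2<-Add1 // r0:7,r1:Mul1,r2:Add1,r3:9
cycle 3: issue SUB r2<-Add2 // r0:7,r1:Mul1,r2:Add2,r3:9
cycle 4: issue MUL r1<-Mul2 // r0:7,r1:Mul2,r2:Add2,r3:9
cycle 5: CDB Add1=6; stall // r0:7,r1:Mul2,r2:Add2,r3:9
cycle 6: CDB Add2=2; stall // r0:7,r1:Mul2,r2:2,r3:9
cycle 7: CDB Mul1=72; issue MUL r3<-Mul1 // r0:7,r1:Mul2,r2:2,r3:Mul1
cycle 8: stall // r0:7,r1:Mul2,r2:2,r3:Mul1
cycle 9: stall // r0:7,r1:Mul2,r2:2,r3:Mul1
cycle 10: stall // r0:7,r1:Mul2,r2:2,r3:Mul1
cycle 11: CDB Mul2=18; issue MUL r0<-Mul2 // r0:Mul2,r1:18,r2:2,r3:Mul1
cycle 12: issue SUB r3<-Add1 // r0:Mul2,r1:18,r2:2,r3:Add1
cycle 13: issue SUB r2<-Add2 // r0:Mul2,r1:18,r2:Add2,r3:Add1
cycle 14: stall // r0:Mul2,r1:18,r2:Add2,r3:Add1
cycle 15: CDB Add1=-16; issue ADD r2<-Add1 // r0:Mul2,r1:18,r2:Add1,r3:-16
cycle 16: CDB Mul1=324 // r0:Mul2,r1:18,r2:Add1,r3:-16
cycle 17: CDB Mul2=36 // r0:36,r1:18,r2:Add1,r3:-16
cycle 18: CDB Add2=-18 // r0:36,r1:18,r2:Add1,r3:-16
cycle 19: - // r0:36,r1:18,r2:Add1,r3:-16
cycle 20: CDB Add1=72 // r0:36,r1:18,r2:72,r3:-16

STATUS = VALUE 72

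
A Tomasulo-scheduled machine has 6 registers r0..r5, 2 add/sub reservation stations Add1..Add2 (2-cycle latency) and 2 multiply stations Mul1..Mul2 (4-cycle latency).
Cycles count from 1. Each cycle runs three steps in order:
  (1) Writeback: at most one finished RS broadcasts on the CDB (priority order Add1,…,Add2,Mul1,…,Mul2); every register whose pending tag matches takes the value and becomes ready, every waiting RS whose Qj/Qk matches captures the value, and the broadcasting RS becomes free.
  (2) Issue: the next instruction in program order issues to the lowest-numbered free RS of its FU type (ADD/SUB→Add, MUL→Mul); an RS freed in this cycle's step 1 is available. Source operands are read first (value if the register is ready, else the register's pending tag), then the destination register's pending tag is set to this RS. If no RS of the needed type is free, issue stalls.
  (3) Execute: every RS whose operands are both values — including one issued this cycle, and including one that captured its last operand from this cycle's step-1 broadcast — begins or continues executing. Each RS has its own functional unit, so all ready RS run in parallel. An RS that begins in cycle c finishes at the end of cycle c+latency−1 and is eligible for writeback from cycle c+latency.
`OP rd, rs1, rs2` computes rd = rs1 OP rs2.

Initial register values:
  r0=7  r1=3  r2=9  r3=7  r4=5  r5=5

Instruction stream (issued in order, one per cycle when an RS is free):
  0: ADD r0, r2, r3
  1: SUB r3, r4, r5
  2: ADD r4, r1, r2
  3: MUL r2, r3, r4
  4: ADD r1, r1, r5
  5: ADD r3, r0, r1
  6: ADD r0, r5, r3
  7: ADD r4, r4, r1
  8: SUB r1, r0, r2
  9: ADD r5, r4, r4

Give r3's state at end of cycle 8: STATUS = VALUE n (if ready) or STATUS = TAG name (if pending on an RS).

STATUS = TAG Add2

cycle 1: issue ADD r0<-Add1 // r0:Add1,r1:3,r2:9,r3:7,r4:5,r5:5
cycle 2: issue SUB r3<-Add2 // r0:Add1,r1:3,r2:9,r3:Add2,r4:5,r5:5
cycle 3: CDB Add1=16; issue ADD r4<-Add1 // r0:16,r1:3,r2:9,r3:Add2,r4:Add1,r5:5
cycle 4: CDB Add2=0; issue MUL r2<-Mul1 // r0:16,r1:3,r2:Mul1,r3:0,r4:Add1,r5:5
cycle 5: CDB Add1=12; issue ADD r1<-Add1 // r0:16,r1:Add1,r2:Mul1,r3:0,r4:12,r5:5
cycle 6: issue ADD r3<-Add2 // r0:16,r1:Add1,r2:Mul1,r3:Add2,r4:12,r5:5
cycle 7: CDB Add1=8; issue ADD r0<-Add1 // r0:Add1,r1:8,r2:Mul1,r3:Add2,r4:12,r5:5
cycle 8: stall // r0:Add1,r1:8,r2:Mul1,r3:Add2,r4:12,r5:5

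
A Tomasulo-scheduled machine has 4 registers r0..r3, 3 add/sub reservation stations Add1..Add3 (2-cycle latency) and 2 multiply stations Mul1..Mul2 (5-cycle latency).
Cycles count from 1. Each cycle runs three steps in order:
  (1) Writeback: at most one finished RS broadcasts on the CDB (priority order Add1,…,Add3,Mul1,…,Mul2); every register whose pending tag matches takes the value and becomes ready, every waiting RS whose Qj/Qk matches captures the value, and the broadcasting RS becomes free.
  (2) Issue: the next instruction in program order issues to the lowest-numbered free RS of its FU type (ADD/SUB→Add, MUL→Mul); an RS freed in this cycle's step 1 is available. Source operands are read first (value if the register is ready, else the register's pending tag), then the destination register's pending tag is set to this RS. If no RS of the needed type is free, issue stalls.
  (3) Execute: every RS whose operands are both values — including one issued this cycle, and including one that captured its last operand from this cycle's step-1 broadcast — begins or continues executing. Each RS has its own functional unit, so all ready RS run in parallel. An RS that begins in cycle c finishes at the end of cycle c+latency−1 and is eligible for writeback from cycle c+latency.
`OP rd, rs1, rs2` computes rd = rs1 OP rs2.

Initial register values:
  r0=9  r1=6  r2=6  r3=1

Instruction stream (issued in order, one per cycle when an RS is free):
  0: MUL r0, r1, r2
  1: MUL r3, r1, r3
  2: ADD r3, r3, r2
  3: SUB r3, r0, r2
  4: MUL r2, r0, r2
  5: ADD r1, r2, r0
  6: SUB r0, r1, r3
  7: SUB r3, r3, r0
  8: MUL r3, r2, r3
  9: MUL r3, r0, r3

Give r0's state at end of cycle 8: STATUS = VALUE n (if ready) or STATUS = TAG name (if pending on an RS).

c1: issue MUL r0<-Mul1 | r0:Mul1,r1:6,r2:6,r3:1
c2: issue MUL r3<-Mul2 | r0:Mul1,r1:6,r2:6,r3:Mul2
c3: issue ADD r3<-Add1 | r0:Mul1,r1:6,r2:6,r3:Add1
c4: issue SUB r3<-Add2 | r0:Mul1,r1:6,r2:6,r3:Add2
c5: stall | r0:Mul1,r1:6,r2:6,r3:Add2
c6: CDB Mul1=36; issue MUL r2<-Mul1 | r0:36,r1:6,r2:Mul1,r3:Add2
c7: CDB Mul2=6; issue ADD r1<-Add3 | r0:36,r1:Add3,r2:Mul1,r3:Add2
c8: CDB Add2=30; issue SUB r0<-Add2 | r0:Add2,r1:Add3,r2:Mul1,r3:30

STATUS = TAG Add2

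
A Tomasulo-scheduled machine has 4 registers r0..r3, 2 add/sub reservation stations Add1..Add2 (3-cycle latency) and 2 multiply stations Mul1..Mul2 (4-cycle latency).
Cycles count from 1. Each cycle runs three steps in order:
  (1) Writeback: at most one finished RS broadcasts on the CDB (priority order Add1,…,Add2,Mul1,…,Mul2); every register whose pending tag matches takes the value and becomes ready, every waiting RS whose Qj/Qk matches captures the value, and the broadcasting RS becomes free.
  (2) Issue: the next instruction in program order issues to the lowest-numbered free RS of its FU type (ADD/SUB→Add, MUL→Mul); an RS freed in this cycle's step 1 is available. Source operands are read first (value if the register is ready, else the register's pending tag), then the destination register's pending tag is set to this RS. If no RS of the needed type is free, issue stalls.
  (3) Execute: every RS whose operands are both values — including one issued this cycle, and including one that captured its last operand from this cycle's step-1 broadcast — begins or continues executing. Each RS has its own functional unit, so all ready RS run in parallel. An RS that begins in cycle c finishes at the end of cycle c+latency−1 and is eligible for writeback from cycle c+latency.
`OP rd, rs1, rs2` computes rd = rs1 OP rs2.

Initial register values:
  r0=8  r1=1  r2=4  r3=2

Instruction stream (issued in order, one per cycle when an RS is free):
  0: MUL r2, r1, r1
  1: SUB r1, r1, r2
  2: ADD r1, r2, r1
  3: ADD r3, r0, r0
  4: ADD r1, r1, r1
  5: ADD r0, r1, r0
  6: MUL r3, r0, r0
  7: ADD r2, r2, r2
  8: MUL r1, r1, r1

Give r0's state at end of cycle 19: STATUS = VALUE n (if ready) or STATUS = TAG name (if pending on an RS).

STATUS = VALUE 10

  c1: issue MUL r2<-Mul1  regs: r0:8,r1:1,r2:Mul1,r3:2
  c2: issue SUB r1<-Add1  regs: r0:8,r1:Add1,r2:Mul1,r3:2
  c3: issue ADD r1<-Add2  regs: r0:8,r1:Add2,r2:Mul1,r3:2
  c4: stall  regs: r0:8,r1:Add2,r2:Mul1,r3:2
  c5: CDB Mul1=1; stall  regs: r0:8,r1:Add2,r2:1,r3:2
  c6: stall  regs: r0:8,r1:Add2,r2:1,r3:2
  c7: stall  regs: r0:8,r1:Add2,r2:1,r3:2
  c8: CDB Add1=0; issue ADD r3<-Add1  regs: r0:8,r1:Add2,r2:1,r3:Add1
  c9: stall  regs: r0:8,r1:Add2,r2:1,r3:Add1
  c10: stall  regs: r0:8,r1:Add2,r2:1,r3:Add1
  c11: CDB Add1=16; issue ADD r1<-Add1  regs: r0:8,r1:Add1,r2:1,r3:16
  c12: CDB Add2=1; issue ADD r0<-Add2  regs: r0:Add2,r1:Add1,r2:1,r3:16
  c13: issue MUL r3<-Mul1  regs: r0:Add2,r1:Add1,r2:1,r3:Mul1
  c14: stall  regs: r0:Add2,r1:Add1,r2:1,r3:Mul1
  c15: CDB Add1=2; issue ADD r2<-Add1  regs: r0:Add2,r1:2,r2:Add1,r3:Mul1
  c16: issue MUL r1<-Mul2  regs: r0:Add2,r1:Mul2,r2:Add1,r3:Mul1
  c17: -  regs: r0:Add2,r1:Mul2,r2:Add1,r3:Mul1
  c18: CDB Add1=2  regs: r0:Add2,r1:Mul2,r2:2,r3:Mul1
  c19: CDB Add2=10  regs: r0:10,r1:Mul2,r2:2,r3:Mul1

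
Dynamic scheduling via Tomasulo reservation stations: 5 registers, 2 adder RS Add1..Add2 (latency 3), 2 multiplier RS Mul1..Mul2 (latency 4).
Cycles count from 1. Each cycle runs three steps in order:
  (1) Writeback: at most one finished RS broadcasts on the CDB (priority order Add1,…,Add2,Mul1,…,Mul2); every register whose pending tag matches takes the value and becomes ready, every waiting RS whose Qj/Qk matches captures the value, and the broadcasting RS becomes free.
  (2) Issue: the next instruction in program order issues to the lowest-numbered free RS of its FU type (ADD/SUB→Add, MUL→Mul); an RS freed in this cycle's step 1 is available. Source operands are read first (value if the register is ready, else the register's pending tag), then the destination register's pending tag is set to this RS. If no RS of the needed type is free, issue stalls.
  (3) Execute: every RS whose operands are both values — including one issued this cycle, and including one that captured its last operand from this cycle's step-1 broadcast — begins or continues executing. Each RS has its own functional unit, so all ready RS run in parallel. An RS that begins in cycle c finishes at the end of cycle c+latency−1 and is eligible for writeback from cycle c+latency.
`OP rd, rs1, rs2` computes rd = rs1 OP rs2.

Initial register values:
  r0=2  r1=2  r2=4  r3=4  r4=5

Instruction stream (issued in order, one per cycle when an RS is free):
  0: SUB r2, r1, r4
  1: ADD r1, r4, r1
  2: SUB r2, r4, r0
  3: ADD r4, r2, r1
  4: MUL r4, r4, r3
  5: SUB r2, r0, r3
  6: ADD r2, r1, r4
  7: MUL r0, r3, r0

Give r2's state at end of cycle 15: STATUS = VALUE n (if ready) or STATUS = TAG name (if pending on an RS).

  c1: issue SUB r2<-Add1  regs: r0:2,r1:2,r2:Add1,r3:4,r4:5
  c2: issue ADD r1<-Add2  regs: r0:2,r1:Add2,r2:Add1,r3:4,r4:5
  c3: stall  regs: r0:2,r1:Add2,r2:Add1,r3:4,r4:5
  c4: CDB Add1=-3; issue SUB r2<-Add1  regs: r0:2,r1:Add2,r2:Add1,r3:4,r4:5
  c5: CDB Add2=7; issue ADD r4<-Add2  regs: r0:2,r1:7,r2:Add1,r3:4,r4:Add2
  c6: issue MUL r4<-Mul1  regs: r0:2,r1:7,r2:Add1,r3:4,r4:Mul1
  c7: CDB Add1=3; issue SUB r2<-Add1  regs: r0:2,r1:7,r2:Add1,r3:4,r4:Mul1
  c8: stall  regs: r0:2,r1:7,r2:Add1,r3:4,r4:Mul1
  c9: stall  regs: r0:2,r1:7,r2:Add1,r3:4,r4:Mul1
  c10: CDB Add1=-2; issue ADD r2<-Add1  regs: r0:2,r1:7,r2:Add1,r3:4,r4:Mul1
  c11: CDB Add2=10; issue MUL r0<-Mul2  regs: r0:Mul2,r1:7,r2:Add1,r3:4,r4:Mul1
  c12: -  regs: r0:Mul2,r1:7,r2:Add1,r3:4,r4:Mul1
  c13: -  regs: r0:Mul2,r1:7,r2:Add1,r3:4,r4:Mul1
  c14: -  regs: r0:Mul2,r1:7,r2:Add1,r3:4,r4:Mul1
  c15: CDB Mul1=40  regs: r0:Mul2,r1:7,r2:Add1,r3:4,r4:40

STATUS = TAG Add1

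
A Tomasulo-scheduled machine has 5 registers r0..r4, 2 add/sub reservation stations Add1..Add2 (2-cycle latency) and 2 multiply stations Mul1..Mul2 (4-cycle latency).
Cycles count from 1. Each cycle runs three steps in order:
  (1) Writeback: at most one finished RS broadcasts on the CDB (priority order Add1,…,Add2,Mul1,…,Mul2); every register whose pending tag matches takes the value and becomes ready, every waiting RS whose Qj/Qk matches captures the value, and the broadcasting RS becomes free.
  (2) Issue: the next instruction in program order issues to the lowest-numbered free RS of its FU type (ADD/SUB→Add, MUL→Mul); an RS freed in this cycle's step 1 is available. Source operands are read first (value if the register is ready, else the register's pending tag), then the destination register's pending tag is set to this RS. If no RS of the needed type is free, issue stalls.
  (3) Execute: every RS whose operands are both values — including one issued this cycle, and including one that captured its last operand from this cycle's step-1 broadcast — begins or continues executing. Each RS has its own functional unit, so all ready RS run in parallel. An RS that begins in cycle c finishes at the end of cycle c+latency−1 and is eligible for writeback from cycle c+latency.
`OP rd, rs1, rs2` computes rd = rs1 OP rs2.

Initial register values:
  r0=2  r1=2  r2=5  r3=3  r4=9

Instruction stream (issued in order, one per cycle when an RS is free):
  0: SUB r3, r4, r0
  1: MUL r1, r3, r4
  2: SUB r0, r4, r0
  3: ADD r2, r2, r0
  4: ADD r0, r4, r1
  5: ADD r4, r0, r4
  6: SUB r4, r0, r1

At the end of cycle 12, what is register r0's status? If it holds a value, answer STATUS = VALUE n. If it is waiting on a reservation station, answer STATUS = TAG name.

c1: issue SUB r3<-Add1 | r0:2,r1:2,r2:5,r3:Add1,r4:9
c2: issue MUL r1<-Mul1 | r0:2,r1:Mul1,r2:5,r3:Add1,r4:9
c3: CDB Add1=7; issue SUB r0<-Add1 | r0:Add1,r1:Mul1,r2:5,r3:7,r4:9
c4: issue ADD r2<-Add2 | r0:Add1,r1:Mul1,r2:Add2,r3:7,r4:9
c5: CDB Add1=7; issue ADD r0<-Add1 | r0:Add1,r1:Mul1,r2:Add2,r3:7,r4:9
c6: stall | r0:Add1,r1:Mul1,r2:Add2,r3:7,r4:9
c7: CDB Add2=12; issue ADD r4<-Add2 | r0:Add1,r1:Mul1,r2:12,r3:7,r4:Add2
c8: CDB Mul1=63; stall | r0:Add1,r1:63,r2:12,r3:7,r4:Add2
c9: stall | r0:Add1,r1:63,r2:12,r3:7,r4:Add2
c10: CDB Add1=72; issue SUB r4<-Add1 | r0:72,r1:63,r2:12,r3:7,r4:Add1
c11: - | r0:72,r1:63,r2:12,r3:7,r4:Add1
c12: CDB Add1=9 | r0:72,r1:63,r2:12,r3:7,r4:9

STATUS = VALUE 72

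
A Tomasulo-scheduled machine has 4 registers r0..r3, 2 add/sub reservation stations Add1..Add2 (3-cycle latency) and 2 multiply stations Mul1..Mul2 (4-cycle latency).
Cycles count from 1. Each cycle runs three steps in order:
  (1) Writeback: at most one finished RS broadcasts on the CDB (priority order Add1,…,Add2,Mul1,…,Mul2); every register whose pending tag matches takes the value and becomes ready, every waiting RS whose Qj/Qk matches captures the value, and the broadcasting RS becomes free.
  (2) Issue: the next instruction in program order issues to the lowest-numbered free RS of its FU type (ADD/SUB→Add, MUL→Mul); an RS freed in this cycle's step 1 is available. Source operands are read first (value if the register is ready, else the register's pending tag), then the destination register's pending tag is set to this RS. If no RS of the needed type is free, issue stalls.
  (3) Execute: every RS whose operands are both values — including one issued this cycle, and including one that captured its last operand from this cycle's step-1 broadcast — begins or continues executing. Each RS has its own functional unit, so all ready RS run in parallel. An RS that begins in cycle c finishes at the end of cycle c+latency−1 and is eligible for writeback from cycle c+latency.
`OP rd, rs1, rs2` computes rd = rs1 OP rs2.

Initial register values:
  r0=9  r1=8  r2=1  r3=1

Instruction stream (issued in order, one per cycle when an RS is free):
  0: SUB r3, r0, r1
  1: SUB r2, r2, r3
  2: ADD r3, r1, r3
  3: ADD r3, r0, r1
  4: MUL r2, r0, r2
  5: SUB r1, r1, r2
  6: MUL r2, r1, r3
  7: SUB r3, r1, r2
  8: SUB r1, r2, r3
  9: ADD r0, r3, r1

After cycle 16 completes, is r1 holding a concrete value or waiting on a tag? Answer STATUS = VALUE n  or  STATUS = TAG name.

c1: issue SUB r3<-Add1 | r0:9,r1:8,r2:1,r3:Add1
c2: issue SUB r2<-Add2 | r0:9,r1:8,r2:Add2,r3:Add1
c3: stall | r0:9,r1:8,r2:Add2,r3:Add1
c4: CDB Add1=1; issue ADD r3<-Add1 | r0:9,r1:8,r2:Add2,r3:Add1
c5: stall | r0:9,r1:8,r2:Add2,r3:Add1
c6: stall | r0:9,r1:8,r2:Add2,r3:Add1
c7: CDB Add1=9; issue ADD r3<-Add1 | r0:9,r1:8,r2:Add2,r3:Add1
c8: CDB Add2=0; issue MUL r2<-Mul1 | r0:9,r1:8,r2:Mul1,r3:Add1
c9: issue SUB r1<-Add2 | r0:9,r1:Add2,r2:Mul1,r3:Add1
c10: CDB Add1=17; issue MUL r2<-Mul2 | r0:9,r1:Add2,r2:Mul2,r3:17
c11: issue SUB r3<-Add1 | r0:9,r1:Add2,r2:Mul2,r3:Add1
c12: CDB Mul1=0; stall | r0:9,r1:Add2,r2:Mul2,r3:Add1
c13: stall | r0:9,r1:Add2,r2:Mul2,r3:Add1
c14: stall | r0:9,r1:Add2,r2:Mul2,r3:Add1
c15: CDB Add2=8; issue SUB r1<-Add2 | r0:9,r1:Add2,r2:Mul2,r3:Add1
c16: stall | r0:9,r1:Add2,r2:Mul2,r3:Add1

STATUS = TAG Add2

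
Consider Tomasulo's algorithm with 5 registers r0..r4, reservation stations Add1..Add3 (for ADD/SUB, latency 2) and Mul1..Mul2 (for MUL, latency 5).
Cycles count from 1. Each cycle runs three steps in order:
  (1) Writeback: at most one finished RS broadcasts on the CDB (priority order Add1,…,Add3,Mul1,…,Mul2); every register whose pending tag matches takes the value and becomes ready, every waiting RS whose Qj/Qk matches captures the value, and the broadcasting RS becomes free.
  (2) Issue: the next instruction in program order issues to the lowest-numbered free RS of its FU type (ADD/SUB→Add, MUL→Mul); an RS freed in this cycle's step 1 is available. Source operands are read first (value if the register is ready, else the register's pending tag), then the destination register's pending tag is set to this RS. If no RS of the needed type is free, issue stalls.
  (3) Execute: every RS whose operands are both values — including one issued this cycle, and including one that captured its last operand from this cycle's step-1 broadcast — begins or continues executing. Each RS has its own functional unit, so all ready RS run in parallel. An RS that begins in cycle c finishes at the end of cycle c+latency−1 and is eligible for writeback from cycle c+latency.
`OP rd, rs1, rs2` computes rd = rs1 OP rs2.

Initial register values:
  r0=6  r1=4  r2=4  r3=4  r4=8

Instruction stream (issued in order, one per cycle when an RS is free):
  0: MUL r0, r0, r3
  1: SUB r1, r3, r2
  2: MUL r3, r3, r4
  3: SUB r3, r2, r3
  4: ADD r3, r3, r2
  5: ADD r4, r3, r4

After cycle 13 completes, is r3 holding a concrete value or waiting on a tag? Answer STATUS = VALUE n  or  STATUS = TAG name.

STATUS = VALUE -24

cycle 1: issue MUL r0<-Mul1 // r0:Mul1,r1:4,r2:4,r3:4,r4:8
cycle 2: issue SUB r1<-Add1 // r0:Mul1,r1:Add1,r2:4,r3:4,r4:8
cycle 3: issue MUL r3<-Mul2 // r0:Mul1,r1:Add1,r2:4,r3:Mul2,r4:8
cycle 4: CDB Add1=0; issue SUB r3<-Add1 // r0:Mul1,r1:0,r2:4,r3:Add1,r4:8
cycle 5: issue ADD r3<-Add2 // r0:Mul1,r1:0,r2:4,r3:Add2,r4:8
cycle 6: CDB Mul1=24; issue ADD r4<-Add3 // r0:24,r1:0,r2:4,r3:Add2,r4:Add3
cycle 7: - // r0:24,r1:0,r2:4,r3:Add2,r4:Add3
cycle 8: CDB Mul2=32 // r0:24,r1:0,r2:4,r3:Add2,r4:Add3
cycle 9: - // r0:24,r1:0,r2:4,r3:Add2,r4:Add3
cycle 10: CDB Add1=-28 // r0:24,r1:0,r2:4,r3:Add2,r4:Add3
cycle 11: - // r0:24,r1:0,r2:4,r3:Add2,r4:Add3
cycle 12: CDB Add2=-24 // r0:24,r1:0,r2:4,r3:-24,r4:Add3
cycle 13: - // r0:24,r1:0,r2:4,r3:-24,r4:Add3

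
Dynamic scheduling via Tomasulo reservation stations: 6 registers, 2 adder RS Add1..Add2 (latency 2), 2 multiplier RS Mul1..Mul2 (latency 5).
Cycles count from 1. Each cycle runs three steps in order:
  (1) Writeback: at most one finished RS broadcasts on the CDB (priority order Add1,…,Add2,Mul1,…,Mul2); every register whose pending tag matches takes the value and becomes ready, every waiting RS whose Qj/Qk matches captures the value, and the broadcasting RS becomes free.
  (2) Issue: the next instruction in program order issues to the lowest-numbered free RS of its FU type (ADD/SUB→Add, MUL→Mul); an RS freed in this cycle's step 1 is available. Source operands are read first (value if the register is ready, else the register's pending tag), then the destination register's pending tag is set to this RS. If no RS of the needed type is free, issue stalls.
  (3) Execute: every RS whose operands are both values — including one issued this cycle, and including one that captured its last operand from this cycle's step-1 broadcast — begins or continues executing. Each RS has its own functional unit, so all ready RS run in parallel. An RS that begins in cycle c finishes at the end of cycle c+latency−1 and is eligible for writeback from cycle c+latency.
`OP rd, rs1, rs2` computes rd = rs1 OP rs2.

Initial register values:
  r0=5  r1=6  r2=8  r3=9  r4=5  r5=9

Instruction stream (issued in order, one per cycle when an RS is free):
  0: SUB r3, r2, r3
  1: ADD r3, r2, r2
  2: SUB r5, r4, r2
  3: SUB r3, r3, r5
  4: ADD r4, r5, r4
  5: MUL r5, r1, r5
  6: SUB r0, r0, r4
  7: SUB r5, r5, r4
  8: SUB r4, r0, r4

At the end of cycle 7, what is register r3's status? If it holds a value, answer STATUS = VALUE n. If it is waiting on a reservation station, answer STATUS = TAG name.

STATUS = TAG Add2

c1: issue SUB r3<-Add1 | r0:5,r1:6,r2:8,r3:Add1,r4:5,r5:9
c2: issue ADD r3<-Add2 | r0:5,r1:6,r2:8,r3:Add2,r4:5,r5:9
c3: CDB Add1=-1; issue SUB r5<-Add1 | r0:5,r1:6,r2:8,r3:Add2,r4:5,r5:Add1
c4: CDB Add2=16; issue SUB r3<-Add2 | r0:5,r1:6,r2:8,r3:Add2,r4:5,r5:Add1
c5: CDB Add1=-3; issue ADD r4<-Add1 | r0:5,r1:6,r2:8,r3:Add2,r4:Add1,r5:-3
c6: issue MUL r5<-Mul1 | r0:5,r1:6,r2:8,r3:Add2,r4:Add1,r5:Mul1
c7: CDB Add1=2; issue SUB r0<-Add1 | r0:Add1,r1:6,r2:8,r3:Add2,r4:2,r5:Mul1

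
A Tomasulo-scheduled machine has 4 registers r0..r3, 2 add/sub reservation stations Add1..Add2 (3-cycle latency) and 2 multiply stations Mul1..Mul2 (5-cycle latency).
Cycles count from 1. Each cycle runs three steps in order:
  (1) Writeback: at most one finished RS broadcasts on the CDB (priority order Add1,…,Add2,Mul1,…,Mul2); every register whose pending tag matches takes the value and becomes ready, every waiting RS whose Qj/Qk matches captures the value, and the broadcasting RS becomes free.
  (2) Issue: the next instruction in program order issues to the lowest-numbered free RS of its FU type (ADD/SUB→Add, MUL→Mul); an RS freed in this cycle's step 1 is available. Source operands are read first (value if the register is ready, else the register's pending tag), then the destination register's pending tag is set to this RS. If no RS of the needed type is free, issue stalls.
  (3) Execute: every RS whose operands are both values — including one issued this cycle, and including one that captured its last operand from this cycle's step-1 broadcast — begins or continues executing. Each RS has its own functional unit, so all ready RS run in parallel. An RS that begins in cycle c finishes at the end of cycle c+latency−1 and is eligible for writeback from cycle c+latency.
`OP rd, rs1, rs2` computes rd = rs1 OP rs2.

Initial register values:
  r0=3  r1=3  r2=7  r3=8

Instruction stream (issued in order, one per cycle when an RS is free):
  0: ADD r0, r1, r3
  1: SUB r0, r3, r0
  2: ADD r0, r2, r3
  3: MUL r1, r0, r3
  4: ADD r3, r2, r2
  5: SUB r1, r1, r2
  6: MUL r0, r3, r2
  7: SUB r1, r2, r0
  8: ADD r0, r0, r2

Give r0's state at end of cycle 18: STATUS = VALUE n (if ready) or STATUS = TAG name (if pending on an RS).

cycle 1: issue ADD r0<-Add1 // r0:Add1,r1:3,r2:7,r3:8
cycle 2: issue SUB r0<-Add2 // r0:Add2,r1:3,r2:7,r3:8
cycle 3: stall // r0:Add2,r1:3,r2:7,r3:8
cycle 4: CDB Add1=11; issue ADD r0<-Add1 // r0:Add1,r1:3,r2:7,r3:8
cycle 5: issue MUL r1<-Mul1 // r0:Add1,r1:Mul1,r2:7,r3:8
cycle 6: stall // r0:Add1,r1:Mul1,r2:7,r3:8
cycle 7: CDB Add1=15; issue ADD r3<-Add1 // r0:15,r1:Mul1,r2:7,r3:Add1
cycle 8: CDB Add2=-3; issue SUB r1<-Add2 // r0:15,r1:Add2,r2:7,r3:Add1
cycle 9: issue MUL r0<-Mul2 // r0:Mul2,r1:Add2,r2:7,r3:Add1
cycle 10: CDB Add1=14; issue SUB r1<-Add1 // r0:Mul2,r1:Add1,r2:7,r3:14
cycle 11: stall // r0:Mul2,r1:Add1,r2:7,r3:14
cycle 12: CDB Mul1=120; stall // r0:Mul2,r1:Add1,r2:7,r3:14
cycle 13: stall // r0:Mul2,r1:Add1,r2:7,r3:14
cycle 14: stall // r0:Mul2,r1:Add1,r2:7,r3:14
cycle 15: CDB Add2=113; issue ADD r0<-Add2 // r0:Add2,r1:Add1,r2:7,r3:14
cycle 16: CDB Mul2=98 // r0:Add2,r1:Add1,r2:7,r3:14
cycle 17: - // r0:Add2,r1:Add1,r2:7,r3:14
cycle 18: - // r0:Add2,r1:Add1,r2:7,r3:14

STATUS = TAG Add2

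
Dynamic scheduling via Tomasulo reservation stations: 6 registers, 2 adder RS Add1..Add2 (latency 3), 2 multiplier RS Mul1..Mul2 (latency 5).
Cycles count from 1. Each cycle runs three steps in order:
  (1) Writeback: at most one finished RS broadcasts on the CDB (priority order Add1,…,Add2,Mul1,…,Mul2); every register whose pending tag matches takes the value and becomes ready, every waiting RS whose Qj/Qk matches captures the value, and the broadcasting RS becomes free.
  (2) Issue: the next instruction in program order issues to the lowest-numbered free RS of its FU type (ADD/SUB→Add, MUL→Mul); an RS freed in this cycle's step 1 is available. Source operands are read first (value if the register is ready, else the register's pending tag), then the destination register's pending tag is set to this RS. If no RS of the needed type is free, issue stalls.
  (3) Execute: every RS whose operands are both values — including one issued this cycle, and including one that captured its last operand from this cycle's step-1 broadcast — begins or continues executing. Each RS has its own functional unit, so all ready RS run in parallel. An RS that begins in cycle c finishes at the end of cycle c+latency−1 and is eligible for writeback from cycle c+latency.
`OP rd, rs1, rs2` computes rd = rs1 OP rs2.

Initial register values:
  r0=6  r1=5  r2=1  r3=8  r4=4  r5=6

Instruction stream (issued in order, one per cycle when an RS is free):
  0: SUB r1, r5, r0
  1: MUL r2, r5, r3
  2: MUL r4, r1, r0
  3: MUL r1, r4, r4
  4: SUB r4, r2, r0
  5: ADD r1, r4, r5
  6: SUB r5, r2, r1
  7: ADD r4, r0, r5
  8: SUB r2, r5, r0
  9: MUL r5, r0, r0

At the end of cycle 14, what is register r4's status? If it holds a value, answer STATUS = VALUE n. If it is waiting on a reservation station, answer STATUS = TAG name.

cycle 1: issue SUB r1<-Add1 // r0:6,r1:Add1,r2:1,r3:8,r4:4,r5:6
cycle 2: issue MUL r2<-Mul1 // r0:6,r1:Add1,r2:Mul1,r3:8,r4:4,r5:6
cycle 3: issue MUL r4<-Mul2 // r0:6,r1:Add1,r2:Mul1,r3:8,r4:Mul2,r5:6
cycle 4: CDB Add1=0; stall // r0:6,r1:0,r2:Mul1,r3:8,r4:Mul2,r5:6
cycle 5: stall // r0:6,r1:0,r2:Mul1,r3:8,r4:Mul2,r5:6
cycle 6: stall // r0:6,r1:0,r2:Mul1,r3:8,r4:Mul2,r5:6
cycle 7: CDB Mul1=48; issue MUL r1<-Mul1 // r0:6,r1:Mul1,r2:48,r3:8,r4:Mul2,r5:6
cycle 8: issue SUB r4<-Add1 // r0:6,r1:Mul1,r2:48,r3:8,r4:Add1,r5:6
cycle 9: CDB Mul2=0; issue ADD r1<-Add2 // r0:6,r1:Add2,r2:48,r3:8,r4:Add1,r5:6
cycle 10: stall // r0:6,r1:Add2,r2:48,r3:8,r4:Add1,r5:6
cycle 11: CDB Add1=42; issue SUB r5<-Add1 // r0:6,r1:Add2,r2:48,r3:8,r4:42,r5:Add1
cycle 12: stall // r0:6,r1:Add2,r2:48,r3:8,r4:42,r5:Add1
cycle 13: stall // r0:6,r1:Add2,r2:48,r3:8,r4:42,r5:Add1
cycle 14: CDB Add2=48; issue ADD r4<-Add2 // r0:6,r1:48,r2:48,r3:8,r4:Add2,r5:Add1

STATUS = TAG Add2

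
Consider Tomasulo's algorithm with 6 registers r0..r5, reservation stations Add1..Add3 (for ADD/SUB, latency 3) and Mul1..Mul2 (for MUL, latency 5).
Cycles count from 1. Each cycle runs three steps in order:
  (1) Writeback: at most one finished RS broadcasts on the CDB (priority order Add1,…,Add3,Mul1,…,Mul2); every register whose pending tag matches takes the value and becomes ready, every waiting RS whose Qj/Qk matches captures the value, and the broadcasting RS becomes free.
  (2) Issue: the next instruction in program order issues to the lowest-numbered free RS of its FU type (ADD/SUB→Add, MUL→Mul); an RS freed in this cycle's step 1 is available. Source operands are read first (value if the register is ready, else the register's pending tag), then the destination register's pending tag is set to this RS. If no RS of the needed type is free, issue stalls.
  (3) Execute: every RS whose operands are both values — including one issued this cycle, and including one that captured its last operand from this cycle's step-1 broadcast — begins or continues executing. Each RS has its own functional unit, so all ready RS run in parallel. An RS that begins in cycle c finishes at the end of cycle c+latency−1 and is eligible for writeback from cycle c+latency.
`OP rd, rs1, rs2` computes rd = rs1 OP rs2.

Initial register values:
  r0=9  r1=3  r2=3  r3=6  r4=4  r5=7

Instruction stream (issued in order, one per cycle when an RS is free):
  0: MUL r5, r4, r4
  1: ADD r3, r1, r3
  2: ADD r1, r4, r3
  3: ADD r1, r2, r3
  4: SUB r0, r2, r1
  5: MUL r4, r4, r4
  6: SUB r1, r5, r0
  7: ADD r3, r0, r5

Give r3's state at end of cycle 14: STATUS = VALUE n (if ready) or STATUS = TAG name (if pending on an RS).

STATUS = TAG Add3

  c1: issue MUL r5<-Mul1  regs: r0:9,r1:3,r2:3,r3:6,r4:4,r5:Mul1
  c2: issue ADD r3<-Add1  regs: r0:9,r1:3,r2:3,r3:Add1,r4:4,r5:Mul1
  c3: issue ADD r1<-Add2  regs: r0:9,r1:Add2,r2:3,r3:Add1,r4:4,r5:Mul1
  c4: issue ADD r1<-Add3  regs: r0:9,r1:Add3,r2:3,r3:Add1,r4:4,r5:Mul1
  c5: CDB Add1=9; issue SUB r0<-Add1  regs: r0:Add1,r1:Add3,r2:3,r3:9,r4:4,r5:Mul1
  c6: CDB Mul1=16; issue MUL r4<-Mul1  regs: r0:Add1,r1:Add3,r2:3,r3:9,r4:Mul1,r5:16
  c7: stall  regs: r0:Add1,r1:Add3,r2:3,r3:9,r4:Mul1,r5:16
  c8: CDB Add2=13; issue SUB r1<-Add2  regs: r0:Add1,r1:Add2,r2:3,r3:9,r4:Mul1,r5:16
  c9: CDB Add3=12; issue ADD r3<-Add3  regs: r0:Add1,r1:Add2,r2:3,r3:Add3,r4:Mul1,r5:16
  c10: -  regs: r0:Add1,r1:Add2,r2:3,r3:Add3,r4:Mul1,r5:16
  c11: CDB Mul1=16  regs: r0:Add1,r1:Add2,r2:3,r3:Add3,r4:16,r5:16
  c12: CDB Add1=-9  regs: r0:-9,r1:Add2,r2:3,r3:Add3,r4:16,r5:16
  c13: -  regs: r0:-9,r1:Add2,r2:3,r3:Add3,r4:16,r5:16
  c14: -  regs: r0:-9,r1:Add2,r2:3,r3:Add3,r4:16,r5:16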